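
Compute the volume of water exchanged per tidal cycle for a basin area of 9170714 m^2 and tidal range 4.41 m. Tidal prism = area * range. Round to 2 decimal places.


Tidal prism = Area * Tidal range
P = 9170714 * 4.41
P = 40442848.74 m^3

40442848.74


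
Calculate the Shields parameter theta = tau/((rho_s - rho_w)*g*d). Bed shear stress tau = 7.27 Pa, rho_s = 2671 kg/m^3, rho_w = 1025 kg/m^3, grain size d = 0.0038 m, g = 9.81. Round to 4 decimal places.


theta = tau / ((rho_s - rho_w) * g * d)
rho_s - rho_w = 2671 - 1025 = 1646
Denominator = 1646 * 9.81 * 0.0038 = 61.359588
theta = 7.27 / 61.359588
theta = 0.1185

0.1185


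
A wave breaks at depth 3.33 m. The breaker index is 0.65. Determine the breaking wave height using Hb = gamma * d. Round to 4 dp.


Hb = gamma * d
Hb = 0.65 * 3.33
Hb = 2.1645 m

2.1645


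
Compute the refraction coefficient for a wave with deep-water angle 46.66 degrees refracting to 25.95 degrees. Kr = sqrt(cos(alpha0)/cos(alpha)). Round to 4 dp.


Kr = sqrt(cos(alpha0) / cos(alpha))
cos(46.66) = 0.686326
cos(25.95) = 0.899176
Kr = sqrt(0.686326 / 0.899176)
Kr = sqrt(0.763283)
Kr = 0.8737

0.8737


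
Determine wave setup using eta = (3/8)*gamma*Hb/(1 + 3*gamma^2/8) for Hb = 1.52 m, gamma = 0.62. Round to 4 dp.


eta = (3/8) * gamma * Hb / (1 + 3*gamma^2/8)
Numerator = (3/8) * 0.62 * 1.52 = 0.353400
Denominator = 1 + 3*0.62^2/8 = 1 + 0.144150 = 1.144150
eta = 0.353400 / 1.144150
eta = 0.3089 m

0.3089


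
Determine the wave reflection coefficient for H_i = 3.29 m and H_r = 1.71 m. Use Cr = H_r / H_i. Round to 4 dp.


Cr = H_r / H_i
Cr = 1.71 / 3.29
Cr = 0.5198

0.5198


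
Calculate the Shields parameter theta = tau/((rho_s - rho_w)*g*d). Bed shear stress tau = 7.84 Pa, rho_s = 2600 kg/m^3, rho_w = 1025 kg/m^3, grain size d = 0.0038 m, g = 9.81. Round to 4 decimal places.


theta = tau / ((rho_s - rho_w) * g * d)
rho_s - rho_w = 2600 - 1025 = 1575
Denominator = 1575 * 9.81 * 0.0038 = 58.712850
theta = 7.84 / 58.712850
theta = 0.1335

0.1335


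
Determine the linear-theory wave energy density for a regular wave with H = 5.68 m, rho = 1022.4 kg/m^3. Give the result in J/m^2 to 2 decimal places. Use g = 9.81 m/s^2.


E = (1/8) * rho * g * H^2
E = (1/8) * 1022.4 * 9.81 * 5.68^2
E = 0.125 * 1022.4 * 9.81 * 32.2624
E = 40447.95 J/m^2

40447.95


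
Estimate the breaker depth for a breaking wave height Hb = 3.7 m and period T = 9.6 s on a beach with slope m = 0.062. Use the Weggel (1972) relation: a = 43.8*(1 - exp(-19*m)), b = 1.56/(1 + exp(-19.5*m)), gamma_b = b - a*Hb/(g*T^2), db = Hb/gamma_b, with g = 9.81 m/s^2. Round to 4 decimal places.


a = 43.8 * (1 - exp(-19 * m))
exp(-19 * 0.062) = exp(-1.1780) = 0.307894
a = 43.8 * (1 - 0.307894) = 30.314247
b = 1.56 / (1 + exp(-19.5 * m))
exp(-19.5 * 0.062) = exp(-1.2090) = 0.298496
b = 1.56 / (1 + 0.298496) = 1.201390
Hb / (g * T^2) = 3.7 / (9.81 * 9.6^2) = 3.7 / 904.0896 = 0.00409251
gamma_b = b - a * Hb/(g*T^2) = 1.201390 - 30.314247 * 0.00409251 = 1.077329
db = Hb / gamma_b = 3.7 / 1.077329
db = 3.4344 m

3.4344


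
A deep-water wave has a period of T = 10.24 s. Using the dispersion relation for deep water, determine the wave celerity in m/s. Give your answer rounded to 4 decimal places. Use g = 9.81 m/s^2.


We use the deep-water celerity formula:
C = g * T / (2 * pi)
C = 9.81 * 10.24 / (2 * 3.14159...)
C = 100.454400 / 6.283185
C = 15.9878 m/s

15.9878


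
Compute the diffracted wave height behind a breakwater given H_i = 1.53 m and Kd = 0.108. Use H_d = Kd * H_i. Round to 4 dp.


H_d = Kd * H_i
H_d = 0.108 * 1.53
H_d = 0.1652 m

0.1652


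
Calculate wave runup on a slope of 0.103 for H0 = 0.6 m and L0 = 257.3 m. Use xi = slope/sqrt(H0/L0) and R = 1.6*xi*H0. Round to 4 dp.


xi = slope / sqrt(H0/L0)
H0/L0 = 0.6/257.3 = 0.002332
sqrt(0.002332) = 0.048290
xi = 0.103 / 0.048290 = 2.132954
R = 1.6 * xi * H0 = 1.6 * 2.132954 * 0.6
R = 2.0476 m

2.0476


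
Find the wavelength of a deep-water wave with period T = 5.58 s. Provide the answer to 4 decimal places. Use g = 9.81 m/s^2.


L0 = g * T^2 / (2 * pi)
L0 = 9.81 * 5.58^2 / (2 * pi)
L0 = 9.81 * 31.1364 / 6.28319
L0 = 305.4481 / 6.28319
L0 = 48.6136 m

48.6136


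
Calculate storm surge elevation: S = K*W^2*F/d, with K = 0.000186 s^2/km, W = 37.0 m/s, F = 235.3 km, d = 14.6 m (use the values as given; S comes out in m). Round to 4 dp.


S = K * W^2 * F / d
W^2 = 37.0^2 = 1369.00
S = 0.000186 * 1369.00 * 235.3 / 14.6
Numerator = 0.000186 * 1369.00 * 235.3 = 59.915380
S = 59.915380 / 14.6 = 4.1038 m

4.1038


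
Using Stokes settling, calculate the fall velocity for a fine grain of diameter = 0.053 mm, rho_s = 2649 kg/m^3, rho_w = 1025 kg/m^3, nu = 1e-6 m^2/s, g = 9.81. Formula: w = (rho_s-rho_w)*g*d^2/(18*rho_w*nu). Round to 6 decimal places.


w = (rho_s - rho_w) * g * d^2 / (18 * rho_w * nu)
d = 0.053 mm = 0.000053 m
rho_s - rho_w = 2649 - 1025 = 1624
Numerator = 1624 * 9.81 * (0.000053)^2 = 0.000044751415
Denominator = 18 * 1025 * 1e-6 = 0.018450
w = 0.002426 m/s

0.002426


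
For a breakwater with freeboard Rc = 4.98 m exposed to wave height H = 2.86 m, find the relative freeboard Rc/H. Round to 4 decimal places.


Relative freeboard = Rc / H
= 4.98 / 2.86
= 1.7413

1.7413


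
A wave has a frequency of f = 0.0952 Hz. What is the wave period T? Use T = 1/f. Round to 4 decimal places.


T = 1 / f
T = 1 / 0.0952
T = 10.5042 s

10.5042


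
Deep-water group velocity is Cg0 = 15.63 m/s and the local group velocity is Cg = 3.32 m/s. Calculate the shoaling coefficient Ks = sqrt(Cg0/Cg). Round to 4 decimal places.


Ks = sqrt(Cg0 / Cg)
Ks = sqrt(15.63 / 3.32)
Ks = sqrt(4.7078)
Ks = 2.1698

2.1698


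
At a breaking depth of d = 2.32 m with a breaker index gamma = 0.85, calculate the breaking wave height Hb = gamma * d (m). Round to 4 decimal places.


Hb = gamma * d
Hb = 0.85 * 2.32
Hb = 1.9720 m

1.9720


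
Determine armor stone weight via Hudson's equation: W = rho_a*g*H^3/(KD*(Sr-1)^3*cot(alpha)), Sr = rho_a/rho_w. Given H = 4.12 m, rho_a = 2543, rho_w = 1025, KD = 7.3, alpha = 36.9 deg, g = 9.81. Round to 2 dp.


Sr = rho_a / rho_w = 2543 / 1025 = 2.480976
(Sr - 1) = 1.480976
(Sr - 1)^3 = 3.248207
cot(36.9) = 1 / tan(36.9) = 1 / 0.750821 = 1.331875
Numerator = 2543 * 9.81 * 4.12^3 = 1744644.7811
Denominator = 7.3 * 3.248207 * 1.331875 = 31.581302
W = 1744644.7811 / 31.581302
W = 55242.97 N

55242.97


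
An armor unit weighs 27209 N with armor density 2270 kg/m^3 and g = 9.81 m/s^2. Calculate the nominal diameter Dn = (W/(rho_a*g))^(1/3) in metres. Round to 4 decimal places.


V = W / (rho_a * g)
V = 27209 / (2270 * 9.81)
V = 27209 / 22268.70
V = 1.221850 m^3
Dn = V^(1/3) = 1.221850^(1/3)
Dn = 1.0691 m

1.0691


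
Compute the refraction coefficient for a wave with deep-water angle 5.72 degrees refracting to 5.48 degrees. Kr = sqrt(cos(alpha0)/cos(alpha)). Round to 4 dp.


Kr = sqrt(cos(alpha0) / cos(alpha))
cos(5.72) = 0.995021
cos(5.48) = 0.995430
Kr = sqrt(0.995021 / 0.995430)
Kr = sqrt(0.999589)
Kr = 0.9998

0.9998


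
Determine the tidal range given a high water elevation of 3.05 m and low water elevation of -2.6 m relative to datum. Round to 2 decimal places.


Tidal range = High water - Low water
Tidal range = 3.05 - (-2.6)
Tidal range = 5.65 m

5.65


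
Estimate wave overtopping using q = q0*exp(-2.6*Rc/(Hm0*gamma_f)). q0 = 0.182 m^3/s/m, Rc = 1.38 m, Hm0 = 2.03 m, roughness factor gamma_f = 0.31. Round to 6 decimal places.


q = q0 * exp(-2.6 * Rc / (Hm0 * gamma_f))
Exponent = -2.6 * 1.38 / (2.03 * 0.31)
= -2.6 * 1.38 / 0.6293
= -5.701573
exp(-5.701573) = 0.003341
q = 0.182 * 0.003341
q = 0.000608 m^3/s/m

0.000608


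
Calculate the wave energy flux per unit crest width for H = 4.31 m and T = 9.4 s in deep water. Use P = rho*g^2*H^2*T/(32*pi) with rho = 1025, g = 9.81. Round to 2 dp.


P = rho * g^2 * H^2 * T / (32 * pi)
P = 1025 * 9.81^2 * 4.31^2 * 9.4 / (32 * pi)
P = 1025 * 96.2361 * 18.5761 * 9.4 / 100.53096
P = 171334.34 W/m

171334.34


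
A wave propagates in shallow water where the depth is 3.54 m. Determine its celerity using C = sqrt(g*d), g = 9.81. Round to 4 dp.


Using the shallow-water approximation:
C = sqrt(g * d) = sqrt(9.81 * 3.54)
C = sqrt(34.7274)
C = 5.8930 m/s

5.8930


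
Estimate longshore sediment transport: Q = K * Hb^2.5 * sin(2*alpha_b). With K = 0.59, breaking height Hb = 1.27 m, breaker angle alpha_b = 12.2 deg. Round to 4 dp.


Q = K * Hb^2.5 * sin(2 * alpha_b)
Hb^2.5 = 1.27^2.5 = 1.817646
sin(2 * 12.2) = sin(24.4) = 0.413104
Q = 0.59 * 1.817646 * 0.413104
Q = 0.4430 m^3/s

0.4430


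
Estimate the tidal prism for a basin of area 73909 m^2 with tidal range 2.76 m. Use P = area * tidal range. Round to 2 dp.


Tidal prism = Area * Tidal range
P = 73909 * 2.76
P = 203988.84 m^3

203988.84


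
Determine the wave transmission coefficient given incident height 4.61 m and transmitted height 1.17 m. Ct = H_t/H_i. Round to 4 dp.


Ct = H_t / H_i
Ct = 1.17 / 4.61
Ct = 0.2538

0.2538


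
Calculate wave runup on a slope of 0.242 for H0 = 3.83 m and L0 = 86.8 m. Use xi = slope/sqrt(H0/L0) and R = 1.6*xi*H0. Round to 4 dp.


xi = slope / sqrt(H0/L0)
H0/L0 = 3.83/86.8 = 0.044124
sqrt(0.044124) = 0.210058
xi = 0.242 / 0.210058 = 1.152062
R = 1.6 * xi * H0 = 1.6 * 1.152062 * 3.83
R = 7.0598 m

7.0598


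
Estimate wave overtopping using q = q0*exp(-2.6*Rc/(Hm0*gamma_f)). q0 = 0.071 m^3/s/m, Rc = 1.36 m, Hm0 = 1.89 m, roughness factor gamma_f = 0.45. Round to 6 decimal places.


q = q0 * exp(-2.6 * Rc / (Hm0 * gamma_f))
Exponent = -2.6 * 1.36 / (1.89 * 0.45)
= -2.6 * 1.36 / 0.8505
= -4.157554
exp(-4.157554) = 0.015646
q = 0.071 * 0.015646
q = 0.001111 m^3/s/m

0.001111


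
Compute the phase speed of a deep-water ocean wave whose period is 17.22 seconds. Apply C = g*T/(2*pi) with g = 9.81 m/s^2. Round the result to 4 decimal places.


We use the deep-water celerity formula:
C = g * T / (2 * pi)
C = 9.81 * 17.22 / (2 * 3.14159...)
C = 168.928200 / 6.283185
C = 26.8858 m/s

26.8858


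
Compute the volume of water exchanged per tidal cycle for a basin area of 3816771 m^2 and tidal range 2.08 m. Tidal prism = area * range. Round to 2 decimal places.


Tidal prism = Area * Tidal range
P = 3816771 * 2.08
P = 7938883.68 m^3

7938883.68


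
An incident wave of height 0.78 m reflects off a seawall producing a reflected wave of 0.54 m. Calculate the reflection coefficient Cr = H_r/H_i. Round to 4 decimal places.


Cr = H_r / H_i
Cr = 0.54 / 0.78
Cr = 0.6923

0.6923


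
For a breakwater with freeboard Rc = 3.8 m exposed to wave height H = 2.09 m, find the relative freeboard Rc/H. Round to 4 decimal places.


Relative freeboard = Rc / H
= 3.8 / 2.09
= 1.8182

1.8182


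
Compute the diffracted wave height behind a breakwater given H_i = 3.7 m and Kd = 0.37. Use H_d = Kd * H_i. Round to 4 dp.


H_d = Kd * H_i
H_d = 0.37 * 3.7
H_d = 1.3690 m

1.3690


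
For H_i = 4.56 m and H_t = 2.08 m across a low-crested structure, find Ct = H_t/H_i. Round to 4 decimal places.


Ct = H_t / H_i
Ct = 2.08 / 4.56
Ct = 0.4561

0.4561


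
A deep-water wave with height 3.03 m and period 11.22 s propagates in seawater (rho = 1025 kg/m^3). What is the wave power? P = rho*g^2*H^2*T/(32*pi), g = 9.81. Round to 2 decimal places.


P = rho * g^2 * H^2 * T / (32 * pi)
P = 1025 * 9.81^2 * 3.03^2 * 11.22 / (32 * pi)
P = 1025 * 96.2361 * 9.1809 * 11.22 / 100.53096
P = 101074.16 W/m

101074.16


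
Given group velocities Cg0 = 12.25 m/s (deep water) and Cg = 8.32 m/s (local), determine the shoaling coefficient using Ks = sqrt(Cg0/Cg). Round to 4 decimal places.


Ks = sqrt(Cg0 / Cg)
Ks = sqrt(12.25 / 8.32)
Ks = sqrt(1.4724)
Ks = 1.2134

1.2134


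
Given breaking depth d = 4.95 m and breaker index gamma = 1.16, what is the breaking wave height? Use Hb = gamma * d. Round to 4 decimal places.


Hb = gamma * d
Hb = 1.16 * 4.95
Hb = 5.7420 m

5.7420


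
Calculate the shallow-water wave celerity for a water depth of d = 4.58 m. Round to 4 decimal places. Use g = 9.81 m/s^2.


Using the shallow-water approximation:
C = sqrt(g * d) = sqrt(9.81 * 4.58)
C = sqrt(44.9298)
C = 6.7030 m/s

6.7030


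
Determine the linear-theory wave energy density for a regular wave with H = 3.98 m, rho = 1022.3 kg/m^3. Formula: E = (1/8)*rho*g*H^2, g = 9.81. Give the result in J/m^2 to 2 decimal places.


E = (1/8) * rho * g * H^2
E = (1/8) * 1022.3 * 9.81 * 3.98^2
E = 0.125 * 1022.3 * 9.81 * 15.8404
E = 19857.45 J/m^2

19857.45


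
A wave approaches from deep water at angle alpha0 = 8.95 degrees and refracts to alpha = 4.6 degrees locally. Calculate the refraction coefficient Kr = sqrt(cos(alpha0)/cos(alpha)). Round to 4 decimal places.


Kr = sqrt(cos(alpha0) / cos(alpha))
cos(8.95) = 0.987824
cos(4.6) = 0.996779
Kr = sqrt(0.987824 / 0.996779)
Kr = sqrt(0.991017)
Kr = 0.9955

0.9955


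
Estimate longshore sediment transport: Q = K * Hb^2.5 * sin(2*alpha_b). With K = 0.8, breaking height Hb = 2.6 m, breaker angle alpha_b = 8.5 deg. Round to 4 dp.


Q = K * Hb^2.5 * sin(2 * alpha_b)
Hb^2.5 = 2.6^2.5 = 10.900172
sin(2 * 8.5) = sin(17.0) = 0.292372
Q = 0.8 * 10.900172 * 0.292372
Q = 2.5495 m^3/s

2.5495


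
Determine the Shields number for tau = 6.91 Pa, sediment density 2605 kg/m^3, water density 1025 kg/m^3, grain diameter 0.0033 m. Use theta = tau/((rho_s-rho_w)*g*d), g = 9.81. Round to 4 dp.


theta = tau / ((rho_s - rho_w) * g * d)
rho_s - rho_w = 2605 - 1025 = 1580
Denominator = 1580 * 9.81 * 0.0033 = 51.149340
theta = 6.91 / 51.149340
theta = 0.1351

0.1351


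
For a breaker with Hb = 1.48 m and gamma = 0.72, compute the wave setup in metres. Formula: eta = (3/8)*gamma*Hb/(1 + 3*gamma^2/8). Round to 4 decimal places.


eta = (3/8) * gamma * Hb / (1 + 3*gamma^2/8)
Numerator = (3/8) * 0.72 * 1.48 = 0.399600
Denominator = 1 + 3*0.72^2/8 = 1 + 0.194400 = 1.194400
eta = 0.399600 / 1.194400
eta = 0.3346 m

0.3346


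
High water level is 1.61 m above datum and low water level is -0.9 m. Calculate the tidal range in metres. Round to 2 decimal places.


Tidal range = High water - Low water
Tidal range = 1.61 - (-0.9)
Tidal range = 2.51 m

2.51


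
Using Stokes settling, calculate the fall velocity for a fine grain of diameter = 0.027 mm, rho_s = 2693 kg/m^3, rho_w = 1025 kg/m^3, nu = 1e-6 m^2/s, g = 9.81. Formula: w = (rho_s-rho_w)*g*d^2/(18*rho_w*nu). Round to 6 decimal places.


w = (rho_s - rho_w) * g * d^2 / (18 * rho_w * nu)
d = 0.027 mm = 0.000027 m
rho_s - rho_w = 2693 - 1025 = 1668
Numerator = 1668 * 9.81 * (0.000027)^2 = 0.000011928685
Denominator = 18 * 1025 * 1e-6 = 0.018450
w = 0.000647 m/s

0.000647


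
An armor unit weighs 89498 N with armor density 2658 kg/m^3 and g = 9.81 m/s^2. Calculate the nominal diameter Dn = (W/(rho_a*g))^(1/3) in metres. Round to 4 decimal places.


V = W / (rho_a * g)
V = 89498 / (2658 * 9.81)
V = 89498 / 26074.98
V = 3.432332 m^3
Dn = V^(1/3) = 3.432332^(1/3)
Dn = 1.5084 m

1.5084


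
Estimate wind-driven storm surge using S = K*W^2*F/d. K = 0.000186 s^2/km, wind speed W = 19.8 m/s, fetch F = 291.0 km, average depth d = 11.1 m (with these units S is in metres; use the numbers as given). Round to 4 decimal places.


S = K * W^2 * F / d
W^2 = 19.8^2 = 392.04
S = 0.000186 * 392.04 * 291.0 / 11.1
Numerator = 0.000186 * 392.04 * 291.0 = 21.219557
S = 21.219557 / 11.1 = 1.9117 m

1.9117


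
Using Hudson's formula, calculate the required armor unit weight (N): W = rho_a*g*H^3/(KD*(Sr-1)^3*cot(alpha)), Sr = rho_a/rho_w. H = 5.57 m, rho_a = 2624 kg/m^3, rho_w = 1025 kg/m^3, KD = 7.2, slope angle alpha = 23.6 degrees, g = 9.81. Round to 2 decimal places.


Sr = rho_a / rho_w = 2624 / 1025 = 2.560000
(Sr - 1) = 1.560000
(Sr - 1)^3 = 3.796416
cot(23.6) = 1 / tan(23.6) = 1 / 0.436889 = 2.288910
Numerator = 2624 * 9.81 * 5.57^3 = 4448344.6023
Denominator = 7.2 * 3.796416 * 2.288910 = 62.565501
W = 4448344.6023 / 62.565501
W = 71099.00 N

71099.00


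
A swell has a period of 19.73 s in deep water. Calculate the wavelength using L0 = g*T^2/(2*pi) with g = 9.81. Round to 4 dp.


L0 = g * T^2 / (2 * pi)
L0 = 9.81 * 19.73^2 / (2 * pi)
L0 = 9.81 * 389.2729 / 6.28319
L0 = 3818.7671 / 6.28319
L0 = 607.7757 m

607.7757


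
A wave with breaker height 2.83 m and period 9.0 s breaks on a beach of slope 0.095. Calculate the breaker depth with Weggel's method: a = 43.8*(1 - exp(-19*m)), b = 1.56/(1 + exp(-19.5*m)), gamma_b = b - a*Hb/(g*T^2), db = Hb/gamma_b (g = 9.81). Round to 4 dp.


a = 43.8 * (1 - exp(-19 * m))
exp(-19 * 0.095) = exp(-1.8050) = 0.164474
a = 43.8 * (1 - 0.164474) = 36.596019
b = 1.56 / (1 + exp(-19.5 * m))
exp(-19.5 * 0.095) = exp(-1.8525) = 0.156845
b = 1.56 / (1 + 0.156845) = 1.348496
Hb / (g * T^2) = 2.83 / (9.81 * 9.0^2) = 2.83 / 794.6100 = 0.00356150
gamma_b = b - a * Hb/(g*T^2) = 1.348496 - 36.596019 * 0.00356150 = 1.218159
db = Hb / gamma_b = 2.83 / 1.218159
db = 2.3232 m

2.3232


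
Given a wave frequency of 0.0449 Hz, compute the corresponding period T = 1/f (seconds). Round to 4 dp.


T = 1 / f
T = 1 / 0.0449
T = 22.2717 s

22.2717


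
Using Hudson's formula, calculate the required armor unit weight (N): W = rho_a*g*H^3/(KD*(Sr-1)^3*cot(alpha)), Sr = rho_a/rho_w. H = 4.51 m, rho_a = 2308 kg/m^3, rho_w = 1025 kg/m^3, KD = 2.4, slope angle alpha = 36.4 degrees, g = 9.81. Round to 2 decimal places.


Sr = rho_a / rho_w = 2308 / 1025 = 2.251707
(Sr - 1) = 1.251707
(Sr - 1)^3 = 1.961139
cot(36.4) = 1 / tan(36.4) = 1 / 0.737264 = 1.356367
Numerator = 2308 * 9.81 * 4.51^3 = 2076990.1527
Denominator = 2.4 * 1.961139 * 1.356367 = 6.384058
W = 2076990.1527 / 6.384058
W = 325340.11 N

325340.11


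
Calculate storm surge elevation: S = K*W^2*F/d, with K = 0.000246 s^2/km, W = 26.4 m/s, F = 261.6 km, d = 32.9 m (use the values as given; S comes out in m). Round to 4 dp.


S = K * W^2 * F / d
W^2 = 26.4^2 = 696.96
S = 0.000246 * 696.96 * 261.6 / 32.9
Numerator = 0.000246 * 696.96 * 261.6 = 44.851885
S = 44.851885 / 32.9 = 1.3633 m

1.3633


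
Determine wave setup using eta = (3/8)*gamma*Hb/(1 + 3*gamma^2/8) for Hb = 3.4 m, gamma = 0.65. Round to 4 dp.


eta = (3/8) * gamma * Hb / (1 + 3*gamma^2/8)
Numerator = (3/8) * 0.65 * 3.4 = 0.828750
Denominator = 1 + 3*0.65^2/8 = 1 + 0.158438 = 1.158438
eta = 0.828750 / 1.158438
eta = 0.7154 m

0.7154


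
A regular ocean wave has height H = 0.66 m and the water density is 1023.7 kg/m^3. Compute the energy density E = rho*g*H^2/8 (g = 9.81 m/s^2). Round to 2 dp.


E = (1/8) * rho * g * H^2
E = (1/8) * 1023.7 * 9.81 * 0.66^2
E = 0.125 * 1023.7 * 9.81 * 0.4356
E = 546.81 J/m^2

546.81


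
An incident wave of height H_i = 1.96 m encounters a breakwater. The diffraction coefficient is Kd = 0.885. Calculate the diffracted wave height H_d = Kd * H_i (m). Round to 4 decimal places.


H_d = Kd * H_i
H_d = 0.885 * 1.96
H_d = 1.7346 m

1.7346


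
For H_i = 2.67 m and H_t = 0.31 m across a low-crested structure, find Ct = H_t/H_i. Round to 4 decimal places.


Ct = H_t / H_i
Ct = 0.31 / 2.67
Ct = 0.1161

0.1161


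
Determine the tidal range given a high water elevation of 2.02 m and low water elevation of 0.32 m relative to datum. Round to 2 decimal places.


Tidal range = High water - Low water
Tidal range = 2.02 - (0.32)
Tidal range = 1.70 m

1.70


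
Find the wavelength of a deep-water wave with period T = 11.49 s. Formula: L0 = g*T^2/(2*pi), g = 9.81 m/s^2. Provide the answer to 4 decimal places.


L0 = g * T^2 / (2 * pi)
L0 = 9.81 * 11.49^2 / (2 * pi)
L0 = 9.81 * 132.0201 / 6.28319
L0 = 1295.1172 / 6.28319
L0 = 206.1243 m

206.1243


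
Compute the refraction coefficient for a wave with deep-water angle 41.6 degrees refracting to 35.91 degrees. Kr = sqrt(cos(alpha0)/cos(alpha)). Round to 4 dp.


Kr = sqrt(cos(alpha0) / cos(alpha))
cos(41.6) = 0.747798
cos(35.91) = 0.809939
Kr = sqrt(0.747798 / 0.809939)
Kr = sqrt(0.923277)
Kr = 0.9609

0.9609


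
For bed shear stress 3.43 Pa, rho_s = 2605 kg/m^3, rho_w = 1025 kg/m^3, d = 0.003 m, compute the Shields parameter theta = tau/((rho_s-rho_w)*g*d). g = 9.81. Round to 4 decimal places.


theta = tau / ((rho_s - rho_w) * g * d)
rho_s - rho_w = 2605 - 1025 = 1580
Denominator = 1580 * 9.81 * 0.003 = 46.499400
theta = 3.43 / 46.499400
theta = 0.0738

0.0738


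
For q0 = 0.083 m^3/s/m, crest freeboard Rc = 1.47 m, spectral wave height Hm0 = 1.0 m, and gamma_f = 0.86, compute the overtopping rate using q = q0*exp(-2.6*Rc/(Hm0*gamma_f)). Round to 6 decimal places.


q = q0 * exp(-2.6 * Rc / (Hm0 * gamma_f))
Exponent = -2.6 * 1.47 / (1.0 * 0.86)
= -2.6 * 1.47 / 0.8600
= -4.444186
exp(-4.444186) = 0.011747
q = 0.083 * 0.011747
q = 0.000975 m^3/s/m

0.000975


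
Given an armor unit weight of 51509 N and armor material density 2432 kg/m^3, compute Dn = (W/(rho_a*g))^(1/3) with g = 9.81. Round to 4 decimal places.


V = W / (rho_a * g)
V = 51509 / (2432 * 9.81)
V = 51509 / 23857.92
V = 2.158990 m^3
Dn = V^(1/3) = 2.158990^(1/3)
Dn = 1.2925 m

1.2925


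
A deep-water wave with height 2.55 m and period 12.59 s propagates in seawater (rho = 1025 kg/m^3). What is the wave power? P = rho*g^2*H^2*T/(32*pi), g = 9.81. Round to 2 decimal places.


P = rho * g^2 * H^2 * T / (32 * pi)
P = 1025 * 9.81^2 * 2.55^2 * 12.59 / (32 * pi)
P = 1025 * 96.2361 * 6.5025 * 12.59 / 100.53096
P = 80328.22 W/m

80328.22


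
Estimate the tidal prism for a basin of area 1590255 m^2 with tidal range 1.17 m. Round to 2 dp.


Tidal prism = Area * Tidal range
P = 1590255 * 1.17
P = 1860598.35 m^3

1860598.35


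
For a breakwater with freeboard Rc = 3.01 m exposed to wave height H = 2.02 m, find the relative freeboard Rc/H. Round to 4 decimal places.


Relative freeboard = Rc / H
= 3.01 / 2.02
= 1.4901

1.4901


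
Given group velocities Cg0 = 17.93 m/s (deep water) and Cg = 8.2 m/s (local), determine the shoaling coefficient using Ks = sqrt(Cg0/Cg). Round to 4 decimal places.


Ks = sqrt(Cg0 / Cg)
Ks = sqrt(17.93 / 8.2)
Ks = sqrt(2.1866)
Ks = 1.4787

1.4787


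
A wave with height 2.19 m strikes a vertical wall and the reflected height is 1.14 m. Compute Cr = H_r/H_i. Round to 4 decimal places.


Cr = H_r / H_i
Cr = 1.14 / 2.19
Cr = 0.5205

0.5205


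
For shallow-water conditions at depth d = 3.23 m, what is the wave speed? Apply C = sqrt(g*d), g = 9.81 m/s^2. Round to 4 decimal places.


Using the shallow-water approximation:
C = sqrt(g * d) = sqrt(9.81 * 3.23)
C = sqrt(31.6863)
C = 5.6291 m/s

5.6291


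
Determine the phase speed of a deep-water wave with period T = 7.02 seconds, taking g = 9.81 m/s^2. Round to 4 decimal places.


We use the deep-water celerity formula:
C = g * T / (2 * pi)
C = 9.81 * 7.02 / (2 * 3.14159...)
C = 68.866200 / 6.283185
C = 10.9604 m/s

10.9604


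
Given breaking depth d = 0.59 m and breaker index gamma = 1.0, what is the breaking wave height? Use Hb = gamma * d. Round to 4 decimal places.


Hb = gamma * d
Hb = 1.0 * 0.59
Hb = 0.5900 m

0.5900


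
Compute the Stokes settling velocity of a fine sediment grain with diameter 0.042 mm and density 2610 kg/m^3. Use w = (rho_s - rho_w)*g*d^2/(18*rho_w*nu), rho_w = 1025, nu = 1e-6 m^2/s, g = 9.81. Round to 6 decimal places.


w = (rho_s - rho_w) * g * d^2 / (18 * rho_w * nu)
d = 0.042 mm = 0.000042 m
rho_s - rho_w = 2610 - 1025 = 1585
Numerator = 1585 * 9.81 * (0.000042)^2 = 0.000027428171
Denominator = 18 * 1025 * 1e-6 = 0.018450
w = 0.001487 m/s

0.001487


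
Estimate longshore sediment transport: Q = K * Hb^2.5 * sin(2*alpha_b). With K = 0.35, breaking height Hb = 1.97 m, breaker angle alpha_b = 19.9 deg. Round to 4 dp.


Q = K * Hb^2.5 * sin(2 * alpha_b)
Hb^2.5 = 1.97^2.5 = 5.447103
sin(2 * 19.9) = sin(39.8) = 0.640110
Q = 0.35 * 5.447103 * 0.640110
Q = 1.2204 m^3/s

1.2204


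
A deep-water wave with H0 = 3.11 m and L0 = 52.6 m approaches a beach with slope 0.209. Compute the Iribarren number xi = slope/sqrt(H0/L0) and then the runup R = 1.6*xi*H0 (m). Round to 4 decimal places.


xi = slope / sqrt(H0/L0)
H0/L0 = 3.11/52.6 = 0.059125
sqrt(0.059125) = 0.243157
xi = 0.209 / 0.243157 = 0.859526
R = 1.6 * xi * H0 = 1.6 * 0.859526 * 3.11
R = 4.2770 m

4.2770


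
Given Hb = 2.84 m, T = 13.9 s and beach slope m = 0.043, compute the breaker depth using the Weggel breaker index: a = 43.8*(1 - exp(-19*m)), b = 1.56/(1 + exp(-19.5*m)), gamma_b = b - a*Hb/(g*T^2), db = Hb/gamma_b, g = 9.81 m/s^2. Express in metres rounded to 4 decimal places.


a = 43.8 * (1 - exp(-19 * m))
exp(-19 * 0.043) = exp(-0.8170) = 0.441755
a = 43.8 * (1 - 0.441755) = 24.451134
b = 1.56 / (1 + exp(-19.5 * m))
exp(-19.5 * 0.043) = exp(-0.8385) = 0.432359
b = 1.56 / (1 + 0.432359) = 1.089113
Hb / (g * T^2) = 2.84 / (9.81 * 13.9^2) = 2.84 / 1895.3901 = 0.00149837
gamma_b = b - a * Hb/(g*T^2) = 1.089113 - 24.451134 * 0.00149837 = 1.052476
db = Hb / gamma_b = 2.84 / 1.052476
db = 2.6984 m

2.6984


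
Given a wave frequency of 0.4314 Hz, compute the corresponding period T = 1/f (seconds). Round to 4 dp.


T = 1 / f
T = 1 / 0.4314
T = 2.3180 s

2.3180


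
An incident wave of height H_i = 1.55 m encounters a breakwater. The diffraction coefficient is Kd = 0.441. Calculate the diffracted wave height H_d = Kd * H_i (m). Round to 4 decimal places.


H_d = Kd * H_i
H_d = 0.441 * 1.55
H_d = 0.6836 m

0.6836


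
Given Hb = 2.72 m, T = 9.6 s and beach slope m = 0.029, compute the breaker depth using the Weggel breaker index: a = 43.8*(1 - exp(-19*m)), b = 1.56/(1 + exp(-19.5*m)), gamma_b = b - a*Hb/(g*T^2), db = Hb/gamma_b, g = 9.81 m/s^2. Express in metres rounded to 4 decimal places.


a = 43.8 * (1 - exp(-19 * m))
exp(-19 * 0.029) = exp(-0.5510) = 0.576373
a = 43.8 * (1 - 0.576373) = 18.554856
b = 1.56 / (1 + exp(-19.5 * m))
exp(-19.5 * 0.029) = exp(-0.5655) = 0.568076
b = 1.56 / (1 + 0.568076) = 0.994850
Hb / (g * T^2) = 2.72 / (9.81 * 9.6^2) = 2.72 / 904.0896 = 0.00300855
gamma_b = b - a * Hb/(g*T^2) = 0.994850 - 18.554856 * 0.00300855 = 0.939026
db = Hb / gamma_b = 2.72 / 0.939026
db = 2.8966 m

2.8966


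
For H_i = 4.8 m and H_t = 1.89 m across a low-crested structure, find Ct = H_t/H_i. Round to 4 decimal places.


Ct = H_t / H_i
Ct = 1.89 / 4.8
Ct = 0.3938

0.3938


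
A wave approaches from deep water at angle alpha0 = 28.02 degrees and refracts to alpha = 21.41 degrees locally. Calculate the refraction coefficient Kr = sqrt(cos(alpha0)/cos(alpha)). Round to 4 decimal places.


Kr = sqrt(cos(alpha0) / cos(alpha))
cos(28.02) = 0.882784
cos(21.41) = 0.930992
Kr = sqrt(0.882784 / 0.930992)
Kr = sqrt(0.948218)
Kr = 0.9738

0.9738


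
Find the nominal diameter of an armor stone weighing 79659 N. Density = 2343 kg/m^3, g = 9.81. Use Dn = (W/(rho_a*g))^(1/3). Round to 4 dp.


V = W / (rho_a * g)
V = 79659 / (2343 * 9.81)
V = 79659 / 22984.83
V = 3.465721 m^3
Dn = V^(1/3) = 3.465721^(1/3)
Dn = 1.5133 m

1.5133


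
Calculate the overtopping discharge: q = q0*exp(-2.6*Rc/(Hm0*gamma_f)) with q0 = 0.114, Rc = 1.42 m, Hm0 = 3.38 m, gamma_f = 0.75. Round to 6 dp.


q = q0 * exp(-2.6 * Rc / (Hm0 * gamma_f))
Exponent = -2.6 * 1.42 / (3.38 * 0.75)
= -2.6 * 1.42 / 2.5350
= -1.456410
exp(-1.456410) = 0.233071
q = 0.114 * 0.233071
q = 0.026570 m^3/s/m

0.026570


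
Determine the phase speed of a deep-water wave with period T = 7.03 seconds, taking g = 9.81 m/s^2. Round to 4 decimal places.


We use the deep-water celerity formula:
C = g * T / (2 * pi)
C = 9.81 * 7.03 / (2 * 3.14159...)
C = 68.964300 / 6.283185
C = 10.9760 m/s

10.9760


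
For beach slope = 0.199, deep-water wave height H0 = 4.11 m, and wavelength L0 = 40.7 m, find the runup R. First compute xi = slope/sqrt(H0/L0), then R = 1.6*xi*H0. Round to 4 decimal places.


xi = slope / sqrt(H0/L0)
H0/L0 = 4.11/40.7 = 0.100983
sqrt(0.100983) = 0.317778
xi = 0.199 / 0.317778 = 0.626224
R = 1.6 * xi * H0 = 1.6 * 0.626224 * 4.11
R = 4.1180 m

4.1180


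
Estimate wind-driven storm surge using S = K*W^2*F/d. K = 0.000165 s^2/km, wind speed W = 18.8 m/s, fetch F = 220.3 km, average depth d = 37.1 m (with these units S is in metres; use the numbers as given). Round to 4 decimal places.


S = K * W^2 * F / d
W^2 = 18.8^2 = 353.44
S = 0.000165 * 353.44 * 220.3 / 37.1
Numerator = 0.000165 * 353.44 * 220.3 = 12.847367
S = 12.847367 / 37.1 = 0.3463 m

0.3463


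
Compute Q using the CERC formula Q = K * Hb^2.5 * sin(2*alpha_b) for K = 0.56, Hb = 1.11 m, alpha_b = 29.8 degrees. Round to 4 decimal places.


Q = K * Hb^2.5 * sin(2 * alpha_b)
Hb^2.5 = 1.11^2.5 = 1.298098
sin(2 * 29.8) = sin(59.6) = 0.862514
Q = 0.56 * 1.298098 * 0.862514
Q = 0.6270 m^3/s

0.6270


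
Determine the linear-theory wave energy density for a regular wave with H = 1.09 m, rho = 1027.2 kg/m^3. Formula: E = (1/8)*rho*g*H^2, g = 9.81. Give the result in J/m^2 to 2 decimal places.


E = (1/8) * rho * g * H^2
E = (1/8) * 1027.2 * 9.81 * 1.09^2
E = 0.125 * 1027.2 * 9.81 * 1.1881
E = 1496.54 J/m^2

1496.54


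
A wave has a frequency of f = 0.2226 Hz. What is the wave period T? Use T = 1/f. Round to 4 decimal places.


T = 1 / f
T = 1 / 0.2226
T = 4.4924 s

4.4924


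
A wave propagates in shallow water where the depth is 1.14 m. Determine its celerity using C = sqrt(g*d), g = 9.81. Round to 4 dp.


Using the shallow-water approximation:
C = sqrt(g * d) = sqrt(9.81 * 1.14)
C = sqrt(11.1834)
C = 3.3442 m/s

3.3442


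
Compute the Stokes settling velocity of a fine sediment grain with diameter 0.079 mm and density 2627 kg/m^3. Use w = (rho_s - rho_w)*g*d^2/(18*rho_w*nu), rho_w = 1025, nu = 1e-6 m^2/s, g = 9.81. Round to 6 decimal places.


w = (rho_s - rho_w) * g * d^2 / (18 * rho_w * nu)
d = 0.079 mm = 0.000079 m
rho_s - rho_w = 2627 - 1025 = 1602
Numerator = 1602 * 9.81 * (0.000079)^2 = 0.000098081184
Denominator = 18 * 1025 * 1e-6 = 0.018450
w = 0.005316 m/s

0.005316


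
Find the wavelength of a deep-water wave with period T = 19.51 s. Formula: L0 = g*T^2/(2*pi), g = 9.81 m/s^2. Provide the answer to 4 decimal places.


L0 = g * T^2 / (2 * pi)
L0 = 9.81 * 19.51^2 / (2 * pi)
L0 = 9.81 * 380.6401 / 6.28319
L0 = 3734.0794 / 6.28319
L0 = 594.2972 m

594.2972


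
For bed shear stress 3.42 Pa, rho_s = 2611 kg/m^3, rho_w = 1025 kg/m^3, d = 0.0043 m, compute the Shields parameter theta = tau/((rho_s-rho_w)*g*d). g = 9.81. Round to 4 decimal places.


theta = tau / ((rho_s - rho_w) * g * d)
rho_s - rho_w = 2611 - 1025 = 1586
Denominator = 1586 * 9.81 * 0.0043 = 66.902238
theta = 3.42 / 66.902238
theta = 0.0511

0.0511


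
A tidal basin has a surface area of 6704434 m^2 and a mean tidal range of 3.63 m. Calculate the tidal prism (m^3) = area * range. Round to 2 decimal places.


Tidal prism = Area * Tidal range
P = 6704434 * 3.63
P = 24337095.42 m^3

24337095.42


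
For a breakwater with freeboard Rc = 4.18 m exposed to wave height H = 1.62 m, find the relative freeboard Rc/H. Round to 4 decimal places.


Relative freeboard = Rc / H
= 4.18 / 1.62
= 2.5802

2.5802


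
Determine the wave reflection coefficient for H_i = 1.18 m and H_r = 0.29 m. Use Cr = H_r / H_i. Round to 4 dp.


Cr = H_r / H_i
Cr = 0.29 / 1.18
Cr = 0.2458

0.2458


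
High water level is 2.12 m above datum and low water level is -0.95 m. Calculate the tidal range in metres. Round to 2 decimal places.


Tidal range = High water - Low water
Tidal range = 2.12 - (-0.95)
Tidal range = 3.07 m

3.07


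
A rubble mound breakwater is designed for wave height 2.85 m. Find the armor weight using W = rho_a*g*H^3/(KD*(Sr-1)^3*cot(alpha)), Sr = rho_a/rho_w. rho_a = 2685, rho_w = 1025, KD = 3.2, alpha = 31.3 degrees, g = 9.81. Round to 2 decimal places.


Sr = rho_a / rho_w = 2685 / 1025 = 2.619512
(Sr - 1) = 1.619512
(Sr - 1)^3 = 4.247689
cot(31.3) = 1 / tan(31.3) = 1 / 0.608010 = 1.644711
Numerator = 2685 * 9.81 * 2.85^3 = 609744.4801
Denominator = 3.2 * 4.247689 * 1.644711 = 22.355905
W = 609744.4801 / 22.355905
W = 27274.43 N

27274.43


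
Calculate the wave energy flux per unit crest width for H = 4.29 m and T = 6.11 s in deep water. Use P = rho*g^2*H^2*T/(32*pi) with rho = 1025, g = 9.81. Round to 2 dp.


P = rho * g^2 * H^2 * T / (32 * pi)
P = 1025 * 9.81^2 * 4.29^2 * 6.11 / (32 * pi)
P = 1025 * 96.2361 * 18.4041 * 6.11 / 100.53096
P = 110336.15 W/m

110336.15


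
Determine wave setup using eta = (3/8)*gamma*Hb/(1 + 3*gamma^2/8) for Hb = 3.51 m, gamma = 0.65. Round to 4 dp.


eta = (3/8) * gamma * Hb / (1 + 3*gamma^2/8)
Numerator = (3/8) * 0.65 * 3.51 = 0.855563
Denominator = 1 + 3*0.65^2/8 = 1 + 0.158438 = 1.158438
eta = 0.855563 / 1.158438
eta = 0.7385 m

0.7385


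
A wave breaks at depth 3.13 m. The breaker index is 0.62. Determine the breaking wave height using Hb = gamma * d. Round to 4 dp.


Hb = gamma * d
Hb = 0.62 * 3.13
Hb = 1.9406 m

1.9406


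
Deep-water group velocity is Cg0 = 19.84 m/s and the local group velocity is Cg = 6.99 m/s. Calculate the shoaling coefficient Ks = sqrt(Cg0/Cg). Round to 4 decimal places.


Ks = sqrt(Cg0 / Cg)
Ks = sqrt(19.84 / 6.99)
Ks = sqrt(2.8383)
Ks = 1.6847

1.6847


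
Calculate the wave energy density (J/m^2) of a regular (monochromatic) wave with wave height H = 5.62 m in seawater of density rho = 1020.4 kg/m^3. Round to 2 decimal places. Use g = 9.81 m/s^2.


E = (1/8) * rho * g * H^2
E = (1/8) * 1020.4 * 9.81 * 5.62^2
E = 0.125 * 1020.4 * 9.81 * 31.5844
E = 39520.47 J/m^2

39520.47


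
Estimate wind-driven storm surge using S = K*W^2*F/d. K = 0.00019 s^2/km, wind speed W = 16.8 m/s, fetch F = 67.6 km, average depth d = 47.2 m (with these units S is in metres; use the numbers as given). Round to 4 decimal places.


S = K * W^2 * F / d
W^2 = 16.8^2 = 282.24
S = 0.00019 * 282.24 * 67.6 / 47.2
Numerator = 0.00019 * 282.24 * 67.6 = 3.625091
S = 3.625091 / 47.2 = 0.0768 m

0.0768


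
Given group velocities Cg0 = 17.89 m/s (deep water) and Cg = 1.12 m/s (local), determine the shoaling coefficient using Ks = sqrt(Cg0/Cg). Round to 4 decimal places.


Ks = sqrt(Cg0 / Cg)
Ks = sqrt(17.89 / 1.12)
Ks = sqrt(15.9732)
Ks = 3.9967

3.9967


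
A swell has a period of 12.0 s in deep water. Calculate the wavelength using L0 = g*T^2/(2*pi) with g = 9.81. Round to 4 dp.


L0 = g * T^2 / (2 * pi)
L0 = 9.81 * 12.0^2 / (2 * pi)
L0 = 9.81 * 144.0000 / 6.28319
L0 = 1412.6400 / 6.28319
L0 = 224.8286 m

224.8286


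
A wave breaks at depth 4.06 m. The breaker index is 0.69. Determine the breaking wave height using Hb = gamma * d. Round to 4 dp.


Hb = gamma * d
Hb = 0.69 * 4.06
Hb = 2.8014 m

2.8014


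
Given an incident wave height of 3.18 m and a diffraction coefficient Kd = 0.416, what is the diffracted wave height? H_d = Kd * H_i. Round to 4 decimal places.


H_d = Kd * H_i
H_d = 0.416 * 3.18
H_d = 1.3229 m

1.3229


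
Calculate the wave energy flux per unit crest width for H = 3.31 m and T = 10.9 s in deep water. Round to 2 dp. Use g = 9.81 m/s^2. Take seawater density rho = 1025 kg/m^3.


P = rho * g^2 * H^2 * T / (32 * pi)
P = 1025 * 9.81^2 * 3.31^2 * 10.9 / (32 * pi)
P = 1025 * 96.2361 * 10.9561 * 10.9 / 100.53096
P = 117177.58 W/m

117177.58


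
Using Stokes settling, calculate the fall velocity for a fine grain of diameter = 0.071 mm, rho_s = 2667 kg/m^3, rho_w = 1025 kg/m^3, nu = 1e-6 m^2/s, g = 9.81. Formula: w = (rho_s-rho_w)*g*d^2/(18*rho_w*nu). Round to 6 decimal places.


w = (rho_s - rho_w) * g * d^2 / (18 * rho_w * nu)
d = 0.071 mm = 0.000071 m
rho_s - rho_w = 2667 - 1025 = 1642
Numerator = 1642 * 9.81 * (0.000071)^2 = 0.000081200529
Denominator = 18 * 1025 * 1e-6 = 0.018450
w = 0.004401 m/s

0.004401


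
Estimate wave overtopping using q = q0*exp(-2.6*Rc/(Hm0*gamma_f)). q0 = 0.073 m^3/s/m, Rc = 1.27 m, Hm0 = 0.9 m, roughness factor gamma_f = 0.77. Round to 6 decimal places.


q = q0 * exp(-2.6 * Rc / (Hm0 * gamma_f))
Exponent = -2.6 * 1.27 / (0.9 * 0.77)
= -2.6 * 1.27 / 0.6930
= -4.764791
exp(-4.764791) = 0.008525
q = 0.073 * 0.008525
q = 0.000622 m^3/s/m

0.000622


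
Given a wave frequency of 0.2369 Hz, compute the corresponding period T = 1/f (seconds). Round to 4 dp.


T = 1 / f
T = 1 / 0.2369
T = 4.2212 s

4.2212


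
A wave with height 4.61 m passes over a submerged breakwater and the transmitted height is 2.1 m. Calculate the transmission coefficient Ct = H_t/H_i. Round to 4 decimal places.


Ct = H_t / H_i
Ct = 2.1 / 4.61
Ct = 0.4555

0.4555


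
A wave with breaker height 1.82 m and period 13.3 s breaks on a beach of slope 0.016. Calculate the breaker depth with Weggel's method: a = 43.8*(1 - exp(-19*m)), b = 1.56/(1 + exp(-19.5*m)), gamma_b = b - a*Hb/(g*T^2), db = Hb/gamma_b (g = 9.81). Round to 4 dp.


a = 43.8 * (1 - exp(-19 * m))
exp(-19 * 0.016) = exp(-0.3040) = 0.737861
a = 43.8 * (1 - 0.737861) = 11.481694
b = 1.56 / (1 + exp(-19.5 * m))
exp(-19.5 * 0.016) = exp(-0.3120) = 0.731982
b = 1.56 / (1 + 0.731982) = 0.900702
Hb / (g * T^2) = 1.82 / (9.81 * 13.3^2) = 1.82 / 1735.2909 = 0.00104882
gamma_b = b - a * Hb/(g*T^2) = 0.900702 - 11.481694 * 0.00104882 = 0.888660
db = Hb / gamma_b = 1.82 / 0.888660
db = 2.0480 m

2.0480


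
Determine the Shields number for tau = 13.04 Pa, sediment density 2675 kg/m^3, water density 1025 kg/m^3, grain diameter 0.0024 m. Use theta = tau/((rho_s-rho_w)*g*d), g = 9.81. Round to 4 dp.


theta = tau / ((rho_s - rho_w) * g * d)
rho_s - rho_w = 2675 - 1025 = 1650
Denominator = 1650 * 9.81 * 0.0024 = 38.847600
theta = 13.04 / 38.847600
theta = 0.3357

0.3357


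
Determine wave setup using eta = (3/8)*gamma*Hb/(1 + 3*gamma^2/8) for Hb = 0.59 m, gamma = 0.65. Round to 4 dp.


eta = (3/8) * gamma * Hb / (1 + 3*gamma^2/8)
Numerator = (3/8) * 0.65 * 0.59 = 0.143813
Denominator = 1 + 3*0.65^2/8 = 1 + 0.158438 = 1.158438
eta = 0.143813 / 1.158438
eta = 0.1241 m

0.1241


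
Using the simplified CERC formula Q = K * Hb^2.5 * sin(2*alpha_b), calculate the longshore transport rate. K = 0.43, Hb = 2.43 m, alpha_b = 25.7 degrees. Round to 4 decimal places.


Q = K * Hb^2.5 * sin(2 * alpha_b)
Hb^2.5 = 2.43^2.5 = 9.204828
sin(2 * 25.7) = sin(51.4) = 0.781520
Q = 0.43 * 9.204828 * 0.781520
Q = 3.0933 m^3/s

3.0933


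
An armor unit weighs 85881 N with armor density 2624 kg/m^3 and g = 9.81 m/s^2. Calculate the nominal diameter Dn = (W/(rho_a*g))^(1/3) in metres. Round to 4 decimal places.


V = W / (rho_a * g)
V = 85881 / (2624 * 9.81)
V = 85881 / 25741.44
V = 3.336294 m^3
Dn = V^(1/3) = 3.336294^(1/3)
Dn = 1.4942 m

1.4942


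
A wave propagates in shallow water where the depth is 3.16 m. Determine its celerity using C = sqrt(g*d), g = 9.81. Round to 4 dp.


Using the shallow-water approximation:
C = sqrt(g * d) = sqrt(9.81 * 3.16)
C = sqrt(30.9996)
C = 5.5677 m/s

5.5677


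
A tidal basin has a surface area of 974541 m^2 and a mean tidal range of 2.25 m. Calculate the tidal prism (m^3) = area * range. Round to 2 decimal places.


Tidal prism = Area * Tidal range
P = 974541 * 2.25
P = 2192717.25 m^3

2192717.25


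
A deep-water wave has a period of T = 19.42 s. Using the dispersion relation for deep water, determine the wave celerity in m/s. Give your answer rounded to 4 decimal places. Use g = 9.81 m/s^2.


We use the deep-water celerity formula:
C = g * T / (2 * pi)
C = 9.81 * 19.42 / (2 * 3.14159...)
C = 190.510200 / 6.283185
C = 30.3206 m/s

30.3206


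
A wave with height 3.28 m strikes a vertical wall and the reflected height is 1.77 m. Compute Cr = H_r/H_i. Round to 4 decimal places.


Cr = H_r / H_i
Cr = 1.77 / 3.28
Cr = 0.5396

0.5396


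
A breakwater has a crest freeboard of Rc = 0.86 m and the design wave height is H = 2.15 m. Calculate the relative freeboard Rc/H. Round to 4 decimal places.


Relative freeboard = Rc / H
= 0.86 / 2.15
= 0.4000

0.4000


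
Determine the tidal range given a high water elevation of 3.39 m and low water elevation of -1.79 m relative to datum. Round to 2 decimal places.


Tidal range = High water - Low water
Tidal range = 3.39 - (-1.79)
Tidal range = 5.18 m

5.18
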